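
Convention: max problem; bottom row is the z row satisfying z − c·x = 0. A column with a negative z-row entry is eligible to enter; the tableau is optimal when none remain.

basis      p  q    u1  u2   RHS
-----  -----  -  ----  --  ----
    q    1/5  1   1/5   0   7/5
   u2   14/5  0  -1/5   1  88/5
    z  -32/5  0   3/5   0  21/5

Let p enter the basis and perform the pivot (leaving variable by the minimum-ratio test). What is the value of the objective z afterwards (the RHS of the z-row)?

311/7

Ratio test on column p — row 1: (7/5)/(1/5) = 7; row 2: (88/5)/(14/5) = 44/7. Minimum is 44/7 at row 2 (u2 leaves); pivot element 14/5.
Pivot on row 2; the z-row RHS becomes 21/5 − (-32/5)·(44/7) = 311/7.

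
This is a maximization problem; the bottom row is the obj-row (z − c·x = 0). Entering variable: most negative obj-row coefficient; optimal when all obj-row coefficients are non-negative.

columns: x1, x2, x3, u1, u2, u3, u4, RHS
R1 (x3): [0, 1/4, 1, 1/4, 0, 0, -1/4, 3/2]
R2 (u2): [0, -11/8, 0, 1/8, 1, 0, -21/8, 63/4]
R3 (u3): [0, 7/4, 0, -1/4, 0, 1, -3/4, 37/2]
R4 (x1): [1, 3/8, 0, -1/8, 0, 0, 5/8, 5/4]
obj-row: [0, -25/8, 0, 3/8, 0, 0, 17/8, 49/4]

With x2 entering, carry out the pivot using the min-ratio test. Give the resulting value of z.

Ratio test on column x2 — row 1: (3/2)/(1/4) = 6; row 2: entry -11/8 ≤ 0; row 3: (37/2)/(7/4) = 74/7; row 4: (5/4)/(3/8) = 10/3. Minimum is 10/3 at row 4 (x1 leaves); pivot element 3/8.
Pivot on row 4; the obj-row RHS becomes 49/4 − (-25/8)·(10/3) = 68/3.

68/3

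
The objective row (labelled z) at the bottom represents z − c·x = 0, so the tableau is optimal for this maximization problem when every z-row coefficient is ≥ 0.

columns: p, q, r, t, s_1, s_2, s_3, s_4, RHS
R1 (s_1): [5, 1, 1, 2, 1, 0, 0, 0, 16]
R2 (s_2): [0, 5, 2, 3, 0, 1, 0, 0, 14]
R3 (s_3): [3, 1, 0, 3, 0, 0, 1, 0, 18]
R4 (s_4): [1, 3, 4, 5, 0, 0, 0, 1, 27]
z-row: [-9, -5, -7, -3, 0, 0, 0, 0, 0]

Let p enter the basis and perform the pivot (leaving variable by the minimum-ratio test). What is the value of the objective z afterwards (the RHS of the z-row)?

144/5

Ratio test on column p — row 1: 16/5 = 16/5; row 2: entry 0 ≤ 0; row 3: 18/3 = 6; row 4: 27/1 = 27. Minimum is 16/5 at row 1 (s_1 leaves); pivot element 5.
Pivot on row 1; the z-row RHS becomes 0 − (-9)·(16/5) = 144/5.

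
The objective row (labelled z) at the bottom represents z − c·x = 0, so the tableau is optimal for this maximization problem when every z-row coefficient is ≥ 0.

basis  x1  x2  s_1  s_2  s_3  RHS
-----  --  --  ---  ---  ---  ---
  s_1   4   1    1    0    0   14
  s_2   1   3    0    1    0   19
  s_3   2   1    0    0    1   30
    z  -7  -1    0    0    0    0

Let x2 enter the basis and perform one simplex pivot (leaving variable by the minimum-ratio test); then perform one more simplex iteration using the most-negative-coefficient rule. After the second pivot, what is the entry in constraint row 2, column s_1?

Ratio test on column x2 — row 1: 14/1 = 14; row 2: 19/3 = 19/3; row 3: 30/1 = 30. Minimum is 19/3 at row 2 (s_2 leaves); pivot element 3.
Divide row 2 by 3; eliminate column x2 from the other rows.
Second iteration: most negative z-row entry is -20/3 in column x1, so x1 enters.
Ratio test on column x1 — row 1: (23/3)/(11/3) = 23/11; row 2: (19/3)/(1/3) = 19; row 3: (71/3)/(5/3) = 71/5. Minimum is 23/11 at row 1 (s_1 leaves); pivot element 11/3.
Divide row 1 by 11/3; eliminate column x1 from the other rows.
After both pivots, the entry at constraint row 2, column s_1 is -1/11.

-1/11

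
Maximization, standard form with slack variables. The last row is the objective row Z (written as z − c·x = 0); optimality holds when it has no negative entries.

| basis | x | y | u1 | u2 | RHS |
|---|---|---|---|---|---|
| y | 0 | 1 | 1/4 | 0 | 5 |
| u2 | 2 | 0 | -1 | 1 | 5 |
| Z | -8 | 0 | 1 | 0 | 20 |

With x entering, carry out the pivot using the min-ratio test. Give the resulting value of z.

Ratio test on column x — row 1: entry 0 ≤ 0; row 2: 5/2 = 5/2. Minimum is 5/2 at row 2 (u2 leaves); pivot element 2.
Pivot on row 2; the Z-row RHS becomes 20 − (-8)·(5/2) = 40.

40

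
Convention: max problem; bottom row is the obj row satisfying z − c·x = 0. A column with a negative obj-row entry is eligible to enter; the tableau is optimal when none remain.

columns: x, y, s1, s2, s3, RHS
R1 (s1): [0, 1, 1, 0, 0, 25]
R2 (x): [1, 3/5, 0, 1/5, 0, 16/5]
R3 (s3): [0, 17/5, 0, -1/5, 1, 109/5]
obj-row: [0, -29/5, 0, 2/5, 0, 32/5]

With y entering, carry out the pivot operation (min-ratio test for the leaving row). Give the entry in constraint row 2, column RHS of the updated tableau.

16/3

Ratio test on column y — row 1: 25/1 = 25; row 2: (16/5)/(3/5) = 16/3; row 3: (109/5)/(17/5) = 109/17. Minimum is 16/3 at row 2 (x leaves); pivot element 3/5.
Divide row 2 by 3/5; eliminate column y from the other rows.
In the new row 2, the RHS entry is the old entry divided by the pivot: (16/5)/(3/5) = 16/3.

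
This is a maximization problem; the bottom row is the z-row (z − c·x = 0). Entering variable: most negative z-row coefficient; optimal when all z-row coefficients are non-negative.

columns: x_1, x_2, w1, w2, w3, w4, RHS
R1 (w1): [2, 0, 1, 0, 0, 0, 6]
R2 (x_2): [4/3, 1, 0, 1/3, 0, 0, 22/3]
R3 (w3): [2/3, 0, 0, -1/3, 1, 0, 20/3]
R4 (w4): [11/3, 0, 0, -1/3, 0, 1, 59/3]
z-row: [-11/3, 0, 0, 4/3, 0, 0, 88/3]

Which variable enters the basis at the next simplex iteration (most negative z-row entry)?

x_1

Negative z-row entries: x_1: -11/3.
The most negative is -11/3 in column x_1, so x_1 enters.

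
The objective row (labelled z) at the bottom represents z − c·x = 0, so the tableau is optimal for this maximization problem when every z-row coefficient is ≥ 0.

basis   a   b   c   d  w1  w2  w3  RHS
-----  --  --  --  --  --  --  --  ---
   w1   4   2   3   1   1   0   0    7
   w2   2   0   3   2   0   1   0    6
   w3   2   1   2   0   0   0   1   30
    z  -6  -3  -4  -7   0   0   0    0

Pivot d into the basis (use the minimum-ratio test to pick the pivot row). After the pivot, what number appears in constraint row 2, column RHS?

Ratio test on column d — row 1: 7/1 = 7; row 2: 6/2 = 3; row 3: entry 0 ≤ 0. Minimum is 3 at row 2 (w2 leaves); pivot element 2.
Divide row 2 by 2; eliminate column d from the other rows.
In the new row 2, the RHS entry is the old entry divided by the pivot: 6/2 = 3.

3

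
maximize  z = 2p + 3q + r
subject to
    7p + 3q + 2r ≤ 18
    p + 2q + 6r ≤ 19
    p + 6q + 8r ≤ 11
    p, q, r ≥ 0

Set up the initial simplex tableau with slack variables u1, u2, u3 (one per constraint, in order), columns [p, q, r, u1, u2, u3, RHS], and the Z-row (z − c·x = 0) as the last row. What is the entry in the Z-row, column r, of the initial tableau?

The Z-row carries the negated objective coefficients: the r entry is -1.

-1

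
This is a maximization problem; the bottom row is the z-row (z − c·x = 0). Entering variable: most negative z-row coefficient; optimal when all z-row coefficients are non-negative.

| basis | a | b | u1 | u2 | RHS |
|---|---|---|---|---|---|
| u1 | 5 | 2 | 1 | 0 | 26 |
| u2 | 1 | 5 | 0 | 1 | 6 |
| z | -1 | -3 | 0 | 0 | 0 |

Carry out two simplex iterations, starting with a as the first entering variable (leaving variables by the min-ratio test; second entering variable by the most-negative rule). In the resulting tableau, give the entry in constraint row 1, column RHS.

Ratio test on column a — row 1: 26/5 = 26/5; row 2: 6/1 = 6. Minimum is 26/5 at row 1 (u1 leaves); pivot element 5.
Divide row 1 by 5; eliminate column a from the other rows.
Second iteration: most negative z-row entry is -13/5 in column b, so b enters.
Ratio test on column b — row 1: (26/5)/(2/5) = 13; row 2: (4/5)/(23/5) = 4/23. Minimum is 4/23 at row 2 (u2 leaves); pivot element 23/5.
Divide row 2 by 23/5; eliminate column b from the other rows.
After both pivots, the entry at constraint row 1, column RHS is 118/23.

118/23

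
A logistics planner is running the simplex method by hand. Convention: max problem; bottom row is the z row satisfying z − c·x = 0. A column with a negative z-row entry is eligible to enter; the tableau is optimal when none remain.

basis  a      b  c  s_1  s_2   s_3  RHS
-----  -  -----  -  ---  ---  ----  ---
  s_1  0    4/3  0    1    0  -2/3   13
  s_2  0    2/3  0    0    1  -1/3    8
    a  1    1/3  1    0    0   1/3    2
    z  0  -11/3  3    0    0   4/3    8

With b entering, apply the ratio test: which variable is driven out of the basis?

Column b entries and ratios — s_1: 13/(4/3) = 39/4; s_2: 8/(2/3) = 12; a: 2/(1/3) = 6.
Smallest ratio is 6 in the row of a, so a leaves.

a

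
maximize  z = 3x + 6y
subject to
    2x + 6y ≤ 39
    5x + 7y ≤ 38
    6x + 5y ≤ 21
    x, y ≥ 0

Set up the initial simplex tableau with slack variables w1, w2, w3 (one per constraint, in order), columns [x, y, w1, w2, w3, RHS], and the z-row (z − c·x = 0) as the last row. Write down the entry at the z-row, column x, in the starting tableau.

-3

The z-row carries the negated objective coefficients: the x entry is -3.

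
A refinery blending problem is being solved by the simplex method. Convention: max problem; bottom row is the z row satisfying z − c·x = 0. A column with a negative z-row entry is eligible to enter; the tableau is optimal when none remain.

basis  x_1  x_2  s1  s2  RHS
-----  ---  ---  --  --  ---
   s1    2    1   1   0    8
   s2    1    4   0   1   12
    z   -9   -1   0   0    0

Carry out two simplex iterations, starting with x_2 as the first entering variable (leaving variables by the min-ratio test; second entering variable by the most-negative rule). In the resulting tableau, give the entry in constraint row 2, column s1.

Ratio test on column x_2 — row 1: 8/1 = 8; row 2: 12/4 = 3. Minimum is 3 at row 2 (s2 leaves); pivot element 4.
Divide row 2 by 4; eliminate column x_2 from the other rows.
Second iteration: most negative z-row entry is -35/4 in column x_1, so x_1 enters.
Ratio test on column x_1 — row 1: 5/(7/4) = 20/7; row 2: 3/(1/4) = 12. Minimum is 20/7 at row 1 (s1 leaves); pivot element 7/4.
Divide row 1 by 7/4; eliminate column x_1 from the other rows.
After both pivots, the entry at constraint row 2, column s1 is -1/7.

-1/7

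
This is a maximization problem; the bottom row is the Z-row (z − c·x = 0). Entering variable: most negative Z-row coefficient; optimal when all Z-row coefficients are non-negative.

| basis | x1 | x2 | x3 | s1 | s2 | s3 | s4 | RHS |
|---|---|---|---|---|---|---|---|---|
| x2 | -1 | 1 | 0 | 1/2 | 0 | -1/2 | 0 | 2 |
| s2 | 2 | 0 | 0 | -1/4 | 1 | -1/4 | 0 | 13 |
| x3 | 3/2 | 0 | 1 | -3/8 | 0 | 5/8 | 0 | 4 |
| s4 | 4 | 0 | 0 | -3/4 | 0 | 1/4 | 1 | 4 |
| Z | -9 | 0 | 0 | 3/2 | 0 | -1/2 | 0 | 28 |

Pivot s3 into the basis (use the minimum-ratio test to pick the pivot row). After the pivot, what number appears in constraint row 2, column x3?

Ratio test on column s3 — row 1: entry -1/2 ≤ 0; row 2: entry -1/4 ≤ 0; row 3: 4/(5/8) = 32/5; row 4: 4/(1/4) = 16. Minimum is 32/5 at row 3 (x3 leaves); pivot element 5/8.
Divide row 3 by 5/8; eliminate column s3 from the other rows.
Row 2 update in column x3: 0 − (-1/4)·(8/5) = 2/5.

2/5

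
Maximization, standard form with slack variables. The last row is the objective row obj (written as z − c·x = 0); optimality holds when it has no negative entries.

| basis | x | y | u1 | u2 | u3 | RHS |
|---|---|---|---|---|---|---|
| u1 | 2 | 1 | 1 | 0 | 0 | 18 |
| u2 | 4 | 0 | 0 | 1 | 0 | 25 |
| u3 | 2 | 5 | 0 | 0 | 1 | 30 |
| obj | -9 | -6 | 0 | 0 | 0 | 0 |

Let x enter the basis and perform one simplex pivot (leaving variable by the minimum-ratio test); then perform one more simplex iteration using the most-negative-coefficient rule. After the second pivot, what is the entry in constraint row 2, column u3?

Ratio test on column x — row 1: 18/2 = 9; row 2: 25/4 = 25/4; row 3: 30/2 = 15. Minimum is 25/4 at row 2 (u2 leaves); pivot element 4.
Divide row 2 by 4; eliminate column x from the other rows.
Second iteration: most negative obj-row entry is -6 in column y, so y enters.
Ratio test on column y — row 1: (11/2)/1 = 11/2; row 2: entry 0 ≤ 0; row 3: (35/2)/5 = 7/2. Minimum is 7/2 at row 3 (u3 leaves); pivot element 5.
Divide row 3 by 5; eliminate column y from the other rows.
After both pivots, the entry at constraint row 2, column u3 is 0.

0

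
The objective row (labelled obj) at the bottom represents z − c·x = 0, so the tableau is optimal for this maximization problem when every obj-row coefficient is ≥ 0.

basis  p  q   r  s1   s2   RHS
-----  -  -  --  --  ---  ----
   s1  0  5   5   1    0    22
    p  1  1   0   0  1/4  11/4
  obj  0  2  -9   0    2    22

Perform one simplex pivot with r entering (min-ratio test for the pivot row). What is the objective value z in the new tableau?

Ratio test on column r — row 1: 22/5 = 22/5; row 2: entry 0 ≤ 0. Minimum is 22/5 at row 1 (s1 leaves); pivot element 5.
Pivot on row 1; the obj-row RHS becomes 22 − (-9)·(22/5) = 308/5.

308/5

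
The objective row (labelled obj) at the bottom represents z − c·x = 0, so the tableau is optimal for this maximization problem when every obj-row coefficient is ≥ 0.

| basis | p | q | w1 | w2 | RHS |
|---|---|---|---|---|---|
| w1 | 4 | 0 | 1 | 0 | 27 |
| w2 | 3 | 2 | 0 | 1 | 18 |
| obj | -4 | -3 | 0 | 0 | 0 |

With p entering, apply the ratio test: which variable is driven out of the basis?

Column p entries and ratios — w1: 27/4 = 27/4; w2: 18/3 = 6.
Smallest ratio is 6 in the row of w2, so w2 leaves.

w2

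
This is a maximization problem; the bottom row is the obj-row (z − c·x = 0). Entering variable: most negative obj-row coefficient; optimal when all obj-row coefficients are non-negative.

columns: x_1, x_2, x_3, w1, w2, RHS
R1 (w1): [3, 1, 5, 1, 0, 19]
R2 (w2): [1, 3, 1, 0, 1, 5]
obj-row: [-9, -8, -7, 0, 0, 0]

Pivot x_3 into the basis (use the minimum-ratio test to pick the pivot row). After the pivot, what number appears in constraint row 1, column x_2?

Ratio test on column x_3 — row 1: 19/5 = 19/5; row 2: 5/1 = 5. Minimum is 19/5 at row 1 (w1 leaves); pivot element 5.
Divide row 1 by 5; eliminate column x_3 from the other rows.
In the new row 1, the x_2 entry is the old entry divided by the pivot: 1/5 = 1/5.

1/5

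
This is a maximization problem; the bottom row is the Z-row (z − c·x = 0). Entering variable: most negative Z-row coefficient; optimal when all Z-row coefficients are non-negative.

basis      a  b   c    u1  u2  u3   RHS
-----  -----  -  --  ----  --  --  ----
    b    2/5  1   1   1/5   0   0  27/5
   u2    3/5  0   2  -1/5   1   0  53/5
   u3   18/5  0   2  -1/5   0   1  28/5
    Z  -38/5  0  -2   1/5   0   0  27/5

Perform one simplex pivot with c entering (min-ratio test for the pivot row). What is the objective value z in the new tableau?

11

Ratio test on column c — row 1: (27/5)/1 = 27/5; row 2: (53/5)/2 = 53/10; row 3: (28/5)/2 = 14/5. Minimum is 14/5 at row 3 (u3 leaves); pivot element 2.
Pivot on row 3; the Z-row RHS becomes 27/5 − (-2)·(14/5) = 11.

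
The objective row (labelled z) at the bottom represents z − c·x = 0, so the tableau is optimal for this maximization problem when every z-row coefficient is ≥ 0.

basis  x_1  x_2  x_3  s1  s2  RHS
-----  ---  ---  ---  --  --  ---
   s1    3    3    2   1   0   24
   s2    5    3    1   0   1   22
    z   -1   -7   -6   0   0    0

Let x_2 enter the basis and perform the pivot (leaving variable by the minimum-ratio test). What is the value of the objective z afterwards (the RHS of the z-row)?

154/3

Ratio test on column x_2 — row 1: 24/3 = 8; row 2: 22/3 = 22/3. Minimum is 22/3 at row 2 (s2 leaves); pivot element 3.
Pivot on row 2; the z-row RHS becomes 0 − (-7)·(22/3) = 154/3.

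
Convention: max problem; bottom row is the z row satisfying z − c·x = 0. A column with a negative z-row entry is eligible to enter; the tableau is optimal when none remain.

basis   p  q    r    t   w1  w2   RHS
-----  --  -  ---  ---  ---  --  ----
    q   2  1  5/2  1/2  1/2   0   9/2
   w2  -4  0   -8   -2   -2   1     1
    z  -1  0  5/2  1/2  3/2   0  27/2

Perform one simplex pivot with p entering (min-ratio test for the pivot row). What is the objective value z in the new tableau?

63/4

Ratio test on column p — row 1: (9/2)/2 = 9/4; row 2: entry -4 ≤ 0. Minimum is 9/4 at row 1 (q leaves); pivot element 2.
Pivot on row 1; the z-row RHS becomes 27/2 − (-1)·(9/4) = 63/4.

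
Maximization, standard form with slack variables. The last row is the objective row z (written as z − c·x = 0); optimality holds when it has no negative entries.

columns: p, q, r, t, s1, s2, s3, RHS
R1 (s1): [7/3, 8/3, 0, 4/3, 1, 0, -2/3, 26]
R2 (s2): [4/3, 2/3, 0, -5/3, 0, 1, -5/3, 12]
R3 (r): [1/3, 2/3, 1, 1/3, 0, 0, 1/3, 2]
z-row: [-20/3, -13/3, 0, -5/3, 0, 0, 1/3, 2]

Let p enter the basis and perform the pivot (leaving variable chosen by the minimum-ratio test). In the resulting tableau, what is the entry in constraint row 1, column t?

-1

Ratio test on column p — row 1: 26/(7/3) = 78/7; row 2: 12/(4/3) = 9; row 3: 2/(1/3) = 6. Minimum is 6 at row 3 (r leaves); pivot element 1/3.
Divide row 3 by 1/3; eliminate column p from the other rows.
Row 1 update in column t: 4/3 − (7/3)·1 = -1.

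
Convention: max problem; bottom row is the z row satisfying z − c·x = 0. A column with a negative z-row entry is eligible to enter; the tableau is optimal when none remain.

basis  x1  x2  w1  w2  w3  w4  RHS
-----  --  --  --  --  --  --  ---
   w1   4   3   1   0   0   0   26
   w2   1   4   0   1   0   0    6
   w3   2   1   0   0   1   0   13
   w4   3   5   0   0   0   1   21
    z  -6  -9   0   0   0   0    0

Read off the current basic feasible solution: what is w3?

w3 is basic (row 3); its value is the RHS of that row, 13.

13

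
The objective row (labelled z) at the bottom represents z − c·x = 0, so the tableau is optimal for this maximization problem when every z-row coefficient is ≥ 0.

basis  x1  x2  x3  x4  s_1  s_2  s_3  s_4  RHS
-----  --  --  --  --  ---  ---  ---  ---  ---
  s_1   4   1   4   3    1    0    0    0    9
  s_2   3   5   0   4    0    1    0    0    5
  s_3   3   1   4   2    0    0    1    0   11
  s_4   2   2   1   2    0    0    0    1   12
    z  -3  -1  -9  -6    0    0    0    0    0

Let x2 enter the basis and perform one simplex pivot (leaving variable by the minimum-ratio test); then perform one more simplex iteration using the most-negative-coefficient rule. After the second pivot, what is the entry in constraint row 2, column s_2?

1/5

Ratio test on column x2 — row 1: 9/1 = 9; row 2: 5/5 = 1; row 3: 11/1 = 11; row 4: 12/2 = 6. Minimum is 1 at row 2 (s_2 leaves); pivot element 5.
Divide row 2 by 5; eliminate column x2 from the other rows.
Second iteration: most negative z-row entry is -9 in column x3, so x3 enters.
Ratio test on column x3 — row 1: 8/4 = 2; row 2: entry 0 ≤ 0; row 3: 10/4 = 5/2; row 4: 10/1 = 10. Minimum is 2 at row 1 (s_1 leaves); pivot element 4.
Divide row 1 by 4; eliminate column x3 from the other rows.
After both pivots, the entry at constraint row 2, column s_2 is 1/5.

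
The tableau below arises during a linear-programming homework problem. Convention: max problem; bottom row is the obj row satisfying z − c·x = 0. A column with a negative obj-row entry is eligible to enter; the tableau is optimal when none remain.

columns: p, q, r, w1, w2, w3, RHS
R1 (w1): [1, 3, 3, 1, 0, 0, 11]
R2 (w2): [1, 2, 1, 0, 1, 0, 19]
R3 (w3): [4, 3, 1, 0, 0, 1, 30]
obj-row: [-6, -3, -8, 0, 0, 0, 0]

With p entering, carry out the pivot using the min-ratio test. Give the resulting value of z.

Ratio test on column p — row 1: 11/1 = 11; row 2: 19/1 = 19; row 3: 30/4 = 15/2. Minimum is 15/2 at row 3 (w3 leaves); pivot element 4.
Pivot on row 3; the obj-row RHS becomes 0 − (-6)·(15/2) = 45.

45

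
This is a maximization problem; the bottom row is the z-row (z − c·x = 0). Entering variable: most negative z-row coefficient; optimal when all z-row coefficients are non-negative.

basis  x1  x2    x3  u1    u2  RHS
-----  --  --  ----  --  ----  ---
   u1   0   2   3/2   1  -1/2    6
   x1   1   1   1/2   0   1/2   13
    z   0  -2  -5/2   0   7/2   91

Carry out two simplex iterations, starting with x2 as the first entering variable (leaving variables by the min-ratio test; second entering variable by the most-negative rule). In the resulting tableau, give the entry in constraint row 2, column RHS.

11

Ratio test on column x2 — row 1: 6/2 = 3; row 2: 13/1 = 13. Minimum is 3 at row 1 (u1 leaves); pivot element 2.
Divide row 1 by 2; eliminate column x2 from the other rows.
Second iteration: most negative z-row entry is -1 in column x3, so x3 enters.
Ratio test on column x3 — row 1: 3/(3/4) = 4; row 2: entry -1/4 ≤ 0. Minimum is 4 at row 1 (x2 leaves); pivot element 3/4.
Divide row 1 by 3/4; eliminate column x3 from the other rows.
After both pivots, the entry at constraint row 2, column RHS is 11.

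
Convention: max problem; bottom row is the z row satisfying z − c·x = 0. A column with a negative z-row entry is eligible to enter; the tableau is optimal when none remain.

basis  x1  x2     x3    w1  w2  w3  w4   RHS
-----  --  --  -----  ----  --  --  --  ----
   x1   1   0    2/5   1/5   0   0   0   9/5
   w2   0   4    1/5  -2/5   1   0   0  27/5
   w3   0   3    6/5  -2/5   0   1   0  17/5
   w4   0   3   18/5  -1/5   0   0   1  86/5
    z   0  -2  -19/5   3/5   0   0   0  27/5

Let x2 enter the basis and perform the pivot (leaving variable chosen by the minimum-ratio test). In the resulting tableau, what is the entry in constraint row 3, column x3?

Ratio test on column x2 — row 1: entry 0 ≤ 0; row 2: (27/5)/4 = 27/20; row 3: (17/5)/3 = 17/15; row 4: (86/5)/3 = 86/15. Minimum is 17/15 at row 3 (w3 leaves); pivot element 3.
Divide row 3 by 3; eliminate column x2 from the other rows.
In the new row 3, the x3 entry is the old entry divided by the pivot: (6/5)/3 = 2/5.

2/5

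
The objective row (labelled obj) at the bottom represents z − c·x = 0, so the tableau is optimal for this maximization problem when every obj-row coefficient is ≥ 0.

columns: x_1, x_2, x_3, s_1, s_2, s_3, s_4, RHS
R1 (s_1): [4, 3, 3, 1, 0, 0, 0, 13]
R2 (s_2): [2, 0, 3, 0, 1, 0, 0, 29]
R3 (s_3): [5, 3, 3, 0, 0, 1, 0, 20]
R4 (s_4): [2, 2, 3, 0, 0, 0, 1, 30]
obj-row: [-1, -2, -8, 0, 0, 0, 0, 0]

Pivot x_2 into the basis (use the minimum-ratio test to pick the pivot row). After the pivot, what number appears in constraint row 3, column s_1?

Ratio test on column x_2 — row 1: 13/3 = 13/3; row 2: entry 0 ≤ 0; row 3: 20/3 = 20/3; row 4: 30/2 = 15. Minimum is 13/3 at row 1 (s_1 leaves); pivot element 3.
Divide row 1 by 3; eliminate column x_2 from the other rows.
Row 3 update in column s_1: 0 − 3·(1/3) = -1.

-1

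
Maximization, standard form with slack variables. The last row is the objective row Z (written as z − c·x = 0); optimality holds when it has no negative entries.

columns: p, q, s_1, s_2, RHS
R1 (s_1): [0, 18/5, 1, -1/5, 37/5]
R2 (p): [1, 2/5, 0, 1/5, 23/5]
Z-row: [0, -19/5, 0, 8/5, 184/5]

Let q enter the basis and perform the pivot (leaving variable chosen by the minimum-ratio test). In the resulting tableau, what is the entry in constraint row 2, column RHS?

34/9

Ratio test on column q — row 1: (37/5)/(18/5) = 37/18; row 2: (23/5)/(2/5) = 23/2. Minimum is 37/18 at row 1 (s_1 leaves); pivot element 18/5.
Divide row 1 by 18/5; eliminate column q from the other rows.
Row 2 update in column RHS: 23/5 − (2/5)·(37/18) = 34/9.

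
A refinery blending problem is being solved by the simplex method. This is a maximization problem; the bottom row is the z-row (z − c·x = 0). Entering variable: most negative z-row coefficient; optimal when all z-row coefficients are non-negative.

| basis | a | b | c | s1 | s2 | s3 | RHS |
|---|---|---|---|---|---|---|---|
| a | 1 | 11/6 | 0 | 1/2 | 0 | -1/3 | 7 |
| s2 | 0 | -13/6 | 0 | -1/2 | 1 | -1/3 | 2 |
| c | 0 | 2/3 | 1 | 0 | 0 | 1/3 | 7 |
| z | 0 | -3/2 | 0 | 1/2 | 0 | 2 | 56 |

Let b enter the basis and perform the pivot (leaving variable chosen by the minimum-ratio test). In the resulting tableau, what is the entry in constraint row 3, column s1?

-2/11

Ratio test on column b — row 1: 7/(11/6) = 42/11; row 2: entry -13/6 ≤ 0; row 3: 7/(2/3) = 21/2. Minimum is 42/11 at row 1 (a leaves); pivot element 11/6.
Divide row 1 by 11/6; eliminate column b from the other rows.
Row 3 update in column s1: 0 − (2/3)·(3/11) = -2/11.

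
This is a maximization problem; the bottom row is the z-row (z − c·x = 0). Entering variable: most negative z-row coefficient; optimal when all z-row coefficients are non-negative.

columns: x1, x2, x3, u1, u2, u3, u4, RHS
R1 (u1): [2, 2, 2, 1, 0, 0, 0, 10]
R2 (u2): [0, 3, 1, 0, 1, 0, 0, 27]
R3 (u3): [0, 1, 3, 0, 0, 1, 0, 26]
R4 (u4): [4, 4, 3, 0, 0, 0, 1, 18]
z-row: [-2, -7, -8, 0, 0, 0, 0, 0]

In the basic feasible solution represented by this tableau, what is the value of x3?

x3 is not in the basis, so in the current basic feasible solution x3 = 0.

0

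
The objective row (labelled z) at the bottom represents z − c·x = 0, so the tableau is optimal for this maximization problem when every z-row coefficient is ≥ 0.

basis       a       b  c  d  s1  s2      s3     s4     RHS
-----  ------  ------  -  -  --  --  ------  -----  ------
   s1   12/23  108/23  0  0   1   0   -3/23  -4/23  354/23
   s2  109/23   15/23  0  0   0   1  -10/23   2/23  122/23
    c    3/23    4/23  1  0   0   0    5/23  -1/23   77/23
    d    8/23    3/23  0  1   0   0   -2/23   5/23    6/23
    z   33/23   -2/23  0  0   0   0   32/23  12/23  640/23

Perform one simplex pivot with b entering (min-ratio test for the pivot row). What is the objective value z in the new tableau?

28

Ratio test on column b — row 1: (354/23)/(108/23) = 59/18; row 2: (122/23)/(15/23) = 122/15; row 3: (77/23)/(4/23) = 77/4; row 4: (6/23)/(3/23) = 2. Minimum is 2 at row 4 (d leaves); pivot element 3/23.
Pivot on row 4; the z-row RHS becomes 640/23 − (-2/23)·2 = 28.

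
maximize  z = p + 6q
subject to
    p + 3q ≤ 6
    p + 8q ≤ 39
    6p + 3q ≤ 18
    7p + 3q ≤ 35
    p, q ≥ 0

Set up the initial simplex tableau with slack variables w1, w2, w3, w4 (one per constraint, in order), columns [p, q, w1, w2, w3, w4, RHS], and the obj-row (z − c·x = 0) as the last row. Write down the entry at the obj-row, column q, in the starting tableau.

The obj-row carries the negated objective coefficients: the q entry is -6.

-6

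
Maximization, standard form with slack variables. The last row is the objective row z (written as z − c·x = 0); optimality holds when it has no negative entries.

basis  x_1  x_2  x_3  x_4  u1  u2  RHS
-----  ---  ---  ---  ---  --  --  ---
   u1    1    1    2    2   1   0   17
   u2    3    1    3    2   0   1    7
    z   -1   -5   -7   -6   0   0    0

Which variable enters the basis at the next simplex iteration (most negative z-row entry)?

Negative z-row entries: x_1: -1, x_2: -5, x_3: -7, x_4: -6.
The most negative is -7 in column x_3, so x_3 enters.

x_3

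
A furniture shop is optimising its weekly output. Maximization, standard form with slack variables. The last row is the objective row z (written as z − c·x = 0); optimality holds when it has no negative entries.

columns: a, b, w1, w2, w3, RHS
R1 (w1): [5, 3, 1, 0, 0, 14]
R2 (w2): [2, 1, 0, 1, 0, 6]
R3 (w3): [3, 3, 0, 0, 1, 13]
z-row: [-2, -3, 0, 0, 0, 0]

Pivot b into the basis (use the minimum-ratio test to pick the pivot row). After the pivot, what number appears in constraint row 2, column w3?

-1/3

Ratio test on column b — row 1: 14/3 = 14/3; row 2: 6/1 = 6; row 3: 13/3 = 13/3. Minimum is 13/3 at row 3 (w3 leaves); pivot element 3.
Divide row 3 by 3; eliminate column b from the other rows.
Row 2 update in column w3: 0 − 1·(1/3) = -1/3.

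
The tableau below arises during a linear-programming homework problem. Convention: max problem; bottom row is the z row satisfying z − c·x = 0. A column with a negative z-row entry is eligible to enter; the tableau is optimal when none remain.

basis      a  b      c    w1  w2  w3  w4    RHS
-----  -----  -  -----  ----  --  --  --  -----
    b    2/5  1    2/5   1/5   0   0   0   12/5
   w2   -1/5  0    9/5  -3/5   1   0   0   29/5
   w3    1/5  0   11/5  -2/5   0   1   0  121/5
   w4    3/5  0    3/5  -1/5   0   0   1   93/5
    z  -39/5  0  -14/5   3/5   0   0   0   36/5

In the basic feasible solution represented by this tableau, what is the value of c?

0

c is not in the basis, so in the current basic feasible solution c = 0.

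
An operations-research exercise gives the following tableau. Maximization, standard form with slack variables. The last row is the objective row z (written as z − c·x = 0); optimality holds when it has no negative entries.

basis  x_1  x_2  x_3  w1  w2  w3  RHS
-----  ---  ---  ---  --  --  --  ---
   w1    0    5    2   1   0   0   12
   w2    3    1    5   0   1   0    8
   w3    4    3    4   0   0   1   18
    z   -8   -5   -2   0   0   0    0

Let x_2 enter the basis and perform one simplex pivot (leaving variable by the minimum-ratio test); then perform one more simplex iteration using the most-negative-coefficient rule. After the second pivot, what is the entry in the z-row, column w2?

Ratio test on column x_2 — row 1: 12/5 = 12/5; row 2: 8/1 = 8; row 3: 18/3 = 6. Minimum is 12/5 at row 1 (w1 leaves); pivot element 5.
Divide row 1 by 5; eliminate column x_2 from the other rows.
Second iteration: most negative z-row entry is -8 in column x_1, so x_1 enters.
Ratio test on column x_1 — row 1: entry 0 ≤ 0; row 2: (28/5)/3 = 28/15; row 3: (54/5)/4 = 27/10. Minimum is 28/15 at row 2 (w2 leaves); pivot element 3.
Divide row 2 by 3; eliminate column x_1 from the other rows.
After both pivots, the entry at the z-row, column w2 is 8/3.

8/3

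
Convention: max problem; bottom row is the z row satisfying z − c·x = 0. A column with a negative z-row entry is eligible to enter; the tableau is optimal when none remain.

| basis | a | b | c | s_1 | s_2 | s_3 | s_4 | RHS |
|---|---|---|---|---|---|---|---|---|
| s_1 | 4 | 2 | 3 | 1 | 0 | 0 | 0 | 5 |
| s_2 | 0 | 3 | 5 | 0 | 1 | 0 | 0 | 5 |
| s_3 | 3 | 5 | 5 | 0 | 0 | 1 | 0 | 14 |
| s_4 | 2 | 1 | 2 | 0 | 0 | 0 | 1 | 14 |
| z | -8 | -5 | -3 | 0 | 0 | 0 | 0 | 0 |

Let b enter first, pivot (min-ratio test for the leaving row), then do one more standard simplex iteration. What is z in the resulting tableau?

35/3

Ratio test on column b — row 1: 5/2 = 5/2; row 2: 5/3 = 5/3; row 3: 14/5 = 14/5; row 4: 14/1 = 14. Minimum is 5/3 at row 2 (s_2 leaves); pivot element 3.
Pivot on row 2; the z-row RHS becomes 0 − (-5)·(5/3) = 25/3.
Next entering variable (most negative z-row entry -8): a.
Ratio test on column a — row 1: (5/3)/4 = 5/12; row 2: entry 0 ≤ 0; row 3: (17/3)/3 = 17/9; row 4: (37/3)/2 = 37/6. Minimum is 5/12 at row 1 (s_1 leaves); pivot element 4.
After the second pivot the z-row RHS is 25/3 − (-8)·(5/12) = 35/3.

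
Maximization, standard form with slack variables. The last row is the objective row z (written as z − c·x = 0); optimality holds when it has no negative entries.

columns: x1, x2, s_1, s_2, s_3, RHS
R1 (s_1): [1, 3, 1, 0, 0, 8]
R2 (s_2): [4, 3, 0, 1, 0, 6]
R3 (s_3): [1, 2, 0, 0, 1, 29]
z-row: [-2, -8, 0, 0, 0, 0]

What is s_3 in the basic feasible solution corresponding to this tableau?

29

s_3 is basic (row 3); its value is the RHS of that row, 29.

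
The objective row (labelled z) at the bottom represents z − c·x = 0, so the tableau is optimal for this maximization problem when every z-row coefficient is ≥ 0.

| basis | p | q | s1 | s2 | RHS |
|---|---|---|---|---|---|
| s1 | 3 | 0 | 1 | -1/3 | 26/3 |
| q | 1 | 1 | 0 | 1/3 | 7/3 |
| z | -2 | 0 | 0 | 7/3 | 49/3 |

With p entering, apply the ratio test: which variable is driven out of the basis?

q

Column p entries and ratios — s1: (26/3)/3 = 26/9; q: (7/3)/1 = 7/3.
Smallest ratio is 7/3 in the row of q, so q leaves.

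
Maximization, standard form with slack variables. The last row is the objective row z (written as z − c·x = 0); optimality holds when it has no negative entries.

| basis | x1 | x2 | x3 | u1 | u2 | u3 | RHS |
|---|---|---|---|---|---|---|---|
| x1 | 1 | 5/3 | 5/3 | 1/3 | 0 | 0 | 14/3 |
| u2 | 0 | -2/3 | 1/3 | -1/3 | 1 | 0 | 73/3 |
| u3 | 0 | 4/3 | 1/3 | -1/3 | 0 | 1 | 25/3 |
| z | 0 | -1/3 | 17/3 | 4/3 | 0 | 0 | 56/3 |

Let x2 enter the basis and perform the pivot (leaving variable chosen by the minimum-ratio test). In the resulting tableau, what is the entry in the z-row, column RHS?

98/5

Ratio test on column x2 — row 1: (14/3)/(5/3) = 14/5; row 2: entry -2/3 ≤ 0; row 3: (25/3)/(4/3) = 25/4. Minimum is 14/5 at row 1 (x1 leaves); pivot element 5/3.
Divide row 1 by 5/3; eliminate column x2 from the other rows.
z-row update in column RHS: 56/3 − (-1/3)·(14/5) = 98/5.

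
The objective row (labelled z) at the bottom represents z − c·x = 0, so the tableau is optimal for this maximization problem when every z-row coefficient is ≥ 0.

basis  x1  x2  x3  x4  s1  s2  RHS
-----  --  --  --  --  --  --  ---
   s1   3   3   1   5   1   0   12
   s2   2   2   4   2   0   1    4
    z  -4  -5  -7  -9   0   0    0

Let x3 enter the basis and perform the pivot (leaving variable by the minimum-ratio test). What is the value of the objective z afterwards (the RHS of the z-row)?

7

Ratio test on column x3 — row 1: 12/1 = 12; row 2: 4/4 = 1. Minimum is 1 at row 2 (s2 leaves); pivot element 4.
Pivot on row 2; the z-row RHS becomes 0 − (-7)·1 = 7.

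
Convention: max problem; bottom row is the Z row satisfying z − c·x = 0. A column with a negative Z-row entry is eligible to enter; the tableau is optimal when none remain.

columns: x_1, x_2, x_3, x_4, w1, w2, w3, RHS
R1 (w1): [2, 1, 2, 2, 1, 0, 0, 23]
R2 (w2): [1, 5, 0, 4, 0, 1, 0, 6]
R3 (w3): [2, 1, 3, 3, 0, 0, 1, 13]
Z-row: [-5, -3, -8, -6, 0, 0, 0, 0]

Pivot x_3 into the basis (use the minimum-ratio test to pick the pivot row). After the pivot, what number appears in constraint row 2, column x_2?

Ratio test on column x_3 — row 1: 23/2 = 23/2; row 2: entry 0 ≤ 0; row 3: 13/3 = 13/3. Minimum is 13/3 at row 3 (w3 leaves); pivot element 3.
Divide row 3 by 3; eliminate column x_3 from the other rows.
Row 2 update in column x_2: 5 − 0·(1/3) = 5.

5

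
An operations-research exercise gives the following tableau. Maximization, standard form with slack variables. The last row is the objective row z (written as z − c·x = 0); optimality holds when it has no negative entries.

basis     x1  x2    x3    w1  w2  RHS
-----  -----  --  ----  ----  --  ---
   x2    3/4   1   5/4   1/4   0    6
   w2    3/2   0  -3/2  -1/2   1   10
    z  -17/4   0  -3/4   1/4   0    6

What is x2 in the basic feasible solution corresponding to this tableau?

6

x2 is basic (row 1); its value is the RHS of that row, 6.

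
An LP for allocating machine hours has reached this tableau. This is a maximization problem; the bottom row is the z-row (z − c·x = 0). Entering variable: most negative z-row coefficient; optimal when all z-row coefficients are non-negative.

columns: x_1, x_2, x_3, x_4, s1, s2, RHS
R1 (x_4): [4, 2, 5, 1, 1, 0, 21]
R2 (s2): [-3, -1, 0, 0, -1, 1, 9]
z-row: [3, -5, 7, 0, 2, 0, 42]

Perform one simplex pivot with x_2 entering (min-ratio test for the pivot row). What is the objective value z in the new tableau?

Ratio test on column x_2 — row 1: 21/2 = 21/2; row 2: entry -1 ≤ 0. Minimum is 21/2 at row 1 (x_4 leaves); pivot element 2.
Pivot on row 1; the z-row RHS becomes 42 − (-5)·(21/2) = 189/2.

189/2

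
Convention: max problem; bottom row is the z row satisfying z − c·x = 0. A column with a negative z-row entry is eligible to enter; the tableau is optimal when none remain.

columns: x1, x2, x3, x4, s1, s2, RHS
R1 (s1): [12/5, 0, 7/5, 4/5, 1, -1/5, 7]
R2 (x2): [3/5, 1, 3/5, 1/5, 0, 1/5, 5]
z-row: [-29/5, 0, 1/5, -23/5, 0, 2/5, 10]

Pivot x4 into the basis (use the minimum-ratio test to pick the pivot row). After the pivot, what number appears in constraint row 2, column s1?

-1/4

Ratio test on column x4 — row 1: 7/(4/5) = 35/4; row 2: 5/(1/5) = 25. Minimum is 35/4 at row 1 (s1 leaves); pivot element 4/5.
Divide row 1 by 4/5; eliminate column x4 from the other rows.
Row 2 update in column s1: 0 − (1/5)·(5/4) = -1/4.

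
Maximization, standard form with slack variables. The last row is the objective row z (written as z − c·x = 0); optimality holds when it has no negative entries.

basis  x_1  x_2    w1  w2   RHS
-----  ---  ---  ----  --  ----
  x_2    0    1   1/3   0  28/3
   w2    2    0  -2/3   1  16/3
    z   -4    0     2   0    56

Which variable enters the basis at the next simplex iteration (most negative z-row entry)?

x_1

Negative z-row entries: x_1: -4.
The most negative is -4 in column x_1, so x_1 enters.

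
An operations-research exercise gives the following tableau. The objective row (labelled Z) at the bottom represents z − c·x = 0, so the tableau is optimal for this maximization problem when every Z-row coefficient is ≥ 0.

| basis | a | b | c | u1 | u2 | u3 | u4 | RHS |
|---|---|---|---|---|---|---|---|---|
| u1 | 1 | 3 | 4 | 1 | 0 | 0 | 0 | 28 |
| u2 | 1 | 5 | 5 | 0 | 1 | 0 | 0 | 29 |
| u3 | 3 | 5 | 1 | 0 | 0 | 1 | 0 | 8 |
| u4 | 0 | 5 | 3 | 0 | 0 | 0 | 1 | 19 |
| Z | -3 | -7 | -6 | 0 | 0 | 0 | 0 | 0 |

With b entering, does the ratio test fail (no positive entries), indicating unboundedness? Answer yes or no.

Column b has positive entries in row(s) 1, 2, 3, 4, so the ratio test bounds it — not unbounded.

no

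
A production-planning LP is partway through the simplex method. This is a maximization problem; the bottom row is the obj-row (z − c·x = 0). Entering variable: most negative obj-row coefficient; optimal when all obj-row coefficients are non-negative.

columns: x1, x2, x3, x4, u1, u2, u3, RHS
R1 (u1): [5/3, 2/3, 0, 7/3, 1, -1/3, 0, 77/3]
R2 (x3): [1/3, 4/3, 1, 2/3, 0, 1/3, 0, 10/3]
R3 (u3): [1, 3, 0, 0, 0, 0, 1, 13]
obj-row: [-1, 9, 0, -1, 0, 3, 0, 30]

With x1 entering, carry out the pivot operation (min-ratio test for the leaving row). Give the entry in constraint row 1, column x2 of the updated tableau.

Ratio test on column x1 — row 1: (77/3)/(5/3) = 77/5; row 2: (10/3)/(1/3) = 10; row 3: 13/1 = 13. Minimum is 10 at row 2 (x3 leaves); pivot element 1/3.
Divide row 2 by 1/3; eliminate column x1 from the other rows.
Row 1 update in column x2: 2/3 − (5/3)·4 = -6.

-6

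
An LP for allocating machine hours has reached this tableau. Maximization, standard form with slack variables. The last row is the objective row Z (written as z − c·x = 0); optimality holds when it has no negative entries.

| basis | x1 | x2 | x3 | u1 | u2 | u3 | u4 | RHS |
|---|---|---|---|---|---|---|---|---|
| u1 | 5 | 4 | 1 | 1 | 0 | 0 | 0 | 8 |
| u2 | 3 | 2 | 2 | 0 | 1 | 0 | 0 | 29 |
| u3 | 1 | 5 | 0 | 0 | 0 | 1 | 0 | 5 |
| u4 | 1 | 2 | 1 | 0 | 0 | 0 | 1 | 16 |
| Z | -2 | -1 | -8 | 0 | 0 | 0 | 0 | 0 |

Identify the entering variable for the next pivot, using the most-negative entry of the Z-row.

Negative Z-row entries: x1: -2, x2: -1, x3: -8.
The most negative is -8 in column x3, so x3 enters.

x3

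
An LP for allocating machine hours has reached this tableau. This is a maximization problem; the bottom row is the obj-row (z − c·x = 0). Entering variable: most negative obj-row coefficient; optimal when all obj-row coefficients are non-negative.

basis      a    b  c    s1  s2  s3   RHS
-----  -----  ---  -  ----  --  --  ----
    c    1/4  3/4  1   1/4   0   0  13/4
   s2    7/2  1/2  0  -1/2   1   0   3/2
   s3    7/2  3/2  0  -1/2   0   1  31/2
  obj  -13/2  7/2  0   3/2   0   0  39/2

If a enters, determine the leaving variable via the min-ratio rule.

s2

Column a entries and ratios — c: (13/4)/(1/4) = 13; s2: (3/2)/(7/2) = 3/7; s3: (31/2)/(7/2) = 31/7.
Smallest ratio is 3/7 in the row of s2, so s2 leaves.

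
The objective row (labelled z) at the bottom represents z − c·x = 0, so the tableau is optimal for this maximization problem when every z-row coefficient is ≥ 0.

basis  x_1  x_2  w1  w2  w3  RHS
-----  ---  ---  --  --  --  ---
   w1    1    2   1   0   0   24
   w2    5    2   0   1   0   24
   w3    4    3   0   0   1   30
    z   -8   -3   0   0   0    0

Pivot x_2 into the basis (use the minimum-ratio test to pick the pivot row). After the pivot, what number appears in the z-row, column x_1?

Ratio test on column x_2 — row 1: 24/2 = 12; row 2: 24/2 = 12; row 3: 30/3 = 10. Minimum is 10 at row 3 (w3 leaves); pivot element 3.
Divide row 3 by 3; eliminate column x_2 from the other rows.
z-row update in column x_1: -8 − (-3)·(4/3) = -4.

-4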